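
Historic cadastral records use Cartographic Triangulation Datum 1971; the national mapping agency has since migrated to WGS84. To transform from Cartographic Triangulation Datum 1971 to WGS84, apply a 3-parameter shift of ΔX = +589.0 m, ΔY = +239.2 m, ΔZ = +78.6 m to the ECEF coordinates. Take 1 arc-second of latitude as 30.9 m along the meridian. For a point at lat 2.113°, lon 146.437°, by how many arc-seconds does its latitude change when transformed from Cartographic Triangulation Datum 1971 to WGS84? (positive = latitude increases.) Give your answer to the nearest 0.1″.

sin φ = 0.036870, cos φ = 0.999320, sin λ = 0.552854, cos λ = -0.833278.
North component: ΔN = −sin φ cos λ·ΔX − sin φ sin λ·ΔY + cos φ·ΔZ = −(0.036870)(-0.833278)(589.0) − (0.036870)(0.552854)(239.2) + (0.999320)(78.6) = 91.77 m.
1° of latitude spans 3600 × 30.90 = 111240 m, so Δφ = 91.77 / 111240 × 3600 = 2.970″.

Δφ = 3.0″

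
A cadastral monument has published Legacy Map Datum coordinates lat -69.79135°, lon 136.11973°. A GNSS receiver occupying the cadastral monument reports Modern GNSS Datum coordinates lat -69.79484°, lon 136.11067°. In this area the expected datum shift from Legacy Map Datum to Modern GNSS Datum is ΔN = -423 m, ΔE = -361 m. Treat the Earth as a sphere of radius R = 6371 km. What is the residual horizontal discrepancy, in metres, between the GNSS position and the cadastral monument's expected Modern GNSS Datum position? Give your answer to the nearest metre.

Observed coordinate differences: Δφ = -0.00349°, Δλ = -0.00906°.
Converting to metres (1° lat = 111195 m, cos φ = 0.345440): observed ΔN = -388.1 m, observed ΔE = -348.0 m.
Subtracting the expected shift leaves a residual of -388.1 − (-423) = 34.9 m north and -348.0 − (-361) = 13.0 m east.
Residual distance = √(34.9² + 13.0²) = 37.3 m.

37 m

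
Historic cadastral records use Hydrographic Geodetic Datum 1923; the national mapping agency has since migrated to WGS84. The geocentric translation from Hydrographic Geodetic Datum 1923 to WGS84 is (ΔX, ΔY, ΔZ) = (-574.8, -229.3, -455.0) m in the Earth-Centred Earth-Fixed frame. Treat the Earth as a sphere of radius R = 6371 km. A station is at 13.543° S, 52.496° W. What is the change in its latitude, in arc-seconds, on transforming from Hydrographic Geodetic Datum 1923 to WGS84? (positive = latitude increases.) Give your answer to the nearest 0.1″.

Δφ = -15.6″

sin φ = -0.234175, cos φ = 0.972194, sin λ = -0.793311, cos λ = 0.608817.
North component: ΔN = −sin φ cos λ·ΔX − sin φ sin λ·ΔY + cos φ·ΔZ = −(-0.234175)(0.608817)(-574.8) − (-0.234175)(-0.793311)(-229.3) + (0.972194)(-455.0) = -481.70 m.
1° of latitude spans πR/180 = 111195 m, so Δφ = -481.70 / 111195 × 3600 = -15.595″.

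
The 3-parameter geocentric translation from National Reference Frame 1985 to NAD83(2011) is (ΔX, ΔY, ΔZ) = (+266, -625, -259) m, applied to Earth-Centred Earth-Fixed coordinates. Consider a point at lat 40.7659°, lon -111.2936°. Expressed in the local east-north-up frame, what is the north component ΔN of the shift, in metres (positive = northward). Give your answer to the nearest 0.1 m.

At φ = 40.7659°, λ = -111.2936°: sin φ = 0.652970, cos φ = 0.757384, sin λ = -0.931732, cos λ = -0.363147.
ΔN = −sin φ cos λ·ΔX − sin φ sin λ·ΔY + cos φ·ΔZ = −(0.652970)(-0.363147)(266) − (0.652970)(-0.931732)(-625) + (0.757384)(-259) = -513.33 m.

ΔN = -513.3 m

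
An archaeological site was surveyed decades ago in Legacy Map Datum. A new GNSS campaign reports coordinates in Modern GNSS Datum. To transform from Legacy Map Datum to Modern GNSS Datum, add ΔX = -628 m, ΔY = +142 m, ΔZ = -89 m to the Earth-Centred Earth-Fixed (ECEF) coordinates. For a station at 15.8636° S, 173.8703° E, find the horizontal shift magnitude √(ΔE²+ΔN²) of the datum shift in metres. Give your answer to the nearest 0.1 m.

116.0 m

At φ = -15.8636°, λ = 173.8703°: sin φ = -0.273348, cos φ = 0.961915, sin λ = 0.106779, cos λ = -0.994283.
ΔE = −sin λ·ΔX + cos λ·ΔY = −(0.106779)·(-628) + (-0.994283)·(142) = -74.13 m.
ΔN = −sin φ cos λ·ΔX − sin φ sin λ·ΔY + cos φ·ΔZ = −(-0.273348)(-0.994283)(-628) − (-0.273348)(0.106779)(142) + (0.961915)(-89) = 89.22 m.
Horizontal magnitude = √(ΔE² + ΔN²) = √((-74.13)² + 89.22²) = 115.99 m.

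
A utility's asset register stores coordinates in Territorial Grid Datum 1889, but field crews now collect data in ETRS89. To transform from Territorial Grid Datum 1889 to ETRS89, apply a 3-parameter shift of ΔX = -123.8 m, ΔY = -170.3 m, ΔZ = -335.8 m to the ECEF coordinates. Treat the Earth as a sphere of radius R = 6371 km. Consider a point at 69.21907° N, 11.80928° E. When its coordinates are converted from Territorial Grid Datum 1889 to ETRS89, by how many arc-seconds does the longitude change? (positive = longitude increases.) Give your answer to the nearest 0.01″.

sin φ = 0.934944, cos φ = 0.354796, sin λ = 0.204655, cos λ = 0.978834.
East component: ΔE = −sin λ·ΔX + cos λ·ΔY = −(0.204655)(-123.8) + (0.978834)(-170.3) = -141.36 m.
1° of latitude spans πR/180 = 111195 m; at latitude φ, 1° of longitude spans that × cos φ = 39451.5 m, so Δλ = -141.36 / 39451.5 × 3600 = -12.899″.

Δλ = -12.90″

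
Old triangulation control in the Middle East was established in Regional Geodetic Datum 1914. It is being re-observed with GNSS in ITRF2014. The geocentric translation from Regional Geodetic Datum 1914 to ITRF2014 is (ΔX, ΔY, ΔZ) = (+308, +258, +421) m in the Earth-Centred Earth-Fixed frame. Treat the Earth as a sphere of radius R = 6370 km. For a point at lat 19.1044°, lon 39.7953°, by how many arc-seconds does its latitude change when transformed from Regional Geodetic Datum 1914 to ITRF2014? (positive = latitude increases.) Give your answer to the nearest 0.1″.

Δφ = 8.6″

sin φ = 0.327290, cos φ = 0.944924, sin λ = 0.640047, cos λ = 0.768336.
North component: ΔN = −sin φ cos λ·ΔX − sin φ sin λ·ΔY + cos φ·ΔZ = −(0.327290)(0.768336)(308) − (0.327290)(0.640047)(258) + (0.944924)(421) = 266.31 m.
1° of latitude spans πR/180 = 111177 m, so Δφ = 266.31 / 111177 × 3600 = 8.623″.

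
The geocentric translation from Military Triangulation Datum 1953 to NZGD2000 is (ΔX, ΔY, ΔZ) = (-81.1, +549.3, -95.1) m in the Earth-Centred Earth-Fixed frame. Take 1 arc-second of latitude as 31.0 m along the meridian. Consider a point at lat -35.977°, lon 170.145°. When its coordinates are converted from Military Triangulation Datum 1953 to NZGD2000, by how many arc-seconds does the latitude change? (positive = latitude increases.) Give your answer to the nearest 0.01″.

sin φ = -0.587460, cos φ = 0.809253, sin λ = 0.171155, cos λ = -0.985244.
North component: ΔN = −sin φ cos λ·ΔX − sin φ sin λ·ΔY + cos φ·ΔZ = −(-0.587460)(-0.985244)(-81.1) − (-0.587460)(0.171155)(549.3) + (0.809253)(-95.1) = 25.21 m.
1° of latitude spans 3600 × 31.00 = 111600 m, so Δφ = 25.21 / 111600 × 3600 = 0.813″.

Δφ = 0.81″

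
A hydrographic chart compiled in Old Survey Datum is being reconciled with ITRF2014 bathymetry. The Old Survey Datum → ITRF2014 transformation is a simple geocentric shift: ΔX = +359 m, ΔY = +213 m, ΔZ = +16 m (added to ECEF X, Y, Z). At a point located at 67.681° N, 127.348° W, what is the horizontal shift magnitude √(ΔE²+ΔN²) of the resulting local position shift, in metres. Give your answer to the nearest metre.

The local east axis at (φ, λ) is (−sin λ, cos λ, 0), so ΔE = −sin(-127.348°)·359 + cos(-127.348°)·213 = 156.18 m.
The local north axis is (−sin φ cos λ, −sin φ sin λ, cos φ), giving ΔN = 201.473 + 156.642 + 6.076 = 364.19 m.
Horizontal magnitude = √(ΔE² + ΔN²) = √(156.18² + 364.19²) = 396.27 m.

396 m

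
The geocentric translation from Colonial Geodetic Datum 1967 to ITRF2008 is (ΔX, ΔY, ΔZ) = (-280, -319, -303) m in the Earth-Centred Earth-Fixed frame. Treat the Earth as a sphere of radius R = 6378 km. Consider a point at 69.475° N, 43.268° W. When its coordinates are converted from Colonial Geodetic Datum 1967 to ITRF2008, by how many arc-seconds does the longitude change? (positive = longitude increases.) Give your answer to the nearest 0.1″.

sin φ = 0.936519, cos φ = 0.350616, sin λ = -0.685412, cos λ = 0.728156.
East component: ΔE = −sin λ·ΔX + cos λ·ΔY = −(-0.685412)(-280) + (0.728156)(-319) = -424.20 m.
1° of latitude spans πR/180 = 111317 m; at latitude φ, 1° of longitude spans that × cos φ = 39029.6 m, so Δλ = -424.20 / 39029.6 × 3600 = -39.127″.

Δλ = -39.1″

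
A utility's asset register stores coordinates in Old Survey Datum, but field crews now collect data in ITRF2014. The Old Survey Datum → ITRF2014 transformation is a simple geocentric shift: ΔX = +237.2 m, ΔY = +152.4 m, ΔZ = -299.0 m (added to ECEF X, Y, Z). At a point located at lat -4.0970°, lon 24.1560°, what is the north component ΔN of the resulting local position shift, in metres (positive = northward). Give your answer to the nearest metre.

The local north axis is (−sin φ cos λ, −sin φ sin λ, cos φ), giving ΔN = 15.463 + 4.456 − 298.236 = -278.32 m.

ΔN = -278 m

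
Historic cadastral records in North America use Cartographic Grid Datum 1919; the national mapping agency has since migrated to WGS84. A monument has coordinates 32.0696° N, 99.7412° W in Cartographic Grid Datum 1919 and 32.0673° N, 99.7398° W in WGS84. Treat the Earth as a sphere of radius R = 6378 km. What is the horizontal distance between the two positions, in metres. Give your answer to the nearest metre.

288 m

Δφ = 32.0673° − 32.0696° = -0.0023°; Δλ = -99.7398° − -99.7412° = +0.0014°.
1° along a meridian = πR/180 = 111317 m.
ΔN = Δφ × 111317 = -256.0 m; ΔE = Δλ × 111317 × cos(32.0696°) = +0.0014 × 111317 × 0.847404 = 132.1 m.
Distance = √(ΔE² + ΔN²) = √(132.1² + (-256.0)²) = 288.1 m.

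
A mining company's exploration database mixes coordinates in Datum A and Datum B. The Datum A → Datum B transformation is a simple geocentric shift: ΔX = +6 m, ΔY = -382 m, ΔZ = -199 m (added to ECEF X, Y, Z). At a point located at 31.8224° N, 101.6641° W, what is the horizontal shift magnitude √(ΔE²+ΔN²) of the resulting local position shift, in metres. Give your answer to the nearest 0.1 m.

At φ = 31.8224°, λ = -101.6641°: sin φ = 0.527288, cos φ = 0.849687, sin λ = -0.979350, cos λ = -0.202174.
ΔE = −sin λ·ΔX + cos λ·ΔY = −(-0.979350)·(6) + (-0.202174)·(-382) = 83.11 m.
ΔN = −sin φ cos λ·ΔX − sin φ sin λ·ΔY + cos φ·ΔZ = −(0.527288)(-0.202174)(6) − (0.527288)(-0.979350)(-382) + (0.849687)(-199) = -365.71 m.
Horizontal magnitude = √(ΔE² + ΔN²) = √(83.11² + (-365.71)²) = 375.04 m.

375.0 m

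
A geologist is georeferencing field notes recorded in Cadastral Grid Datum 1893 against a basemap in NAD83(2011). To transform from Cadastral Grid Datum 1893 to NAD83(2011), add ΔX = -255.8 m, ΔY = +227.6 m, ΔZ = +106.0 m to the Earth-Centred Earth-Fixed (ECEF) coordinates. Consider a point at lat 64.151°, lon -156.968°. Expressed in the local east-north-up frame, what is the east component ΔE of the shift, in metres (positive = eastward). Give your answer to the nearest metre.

At φ = 64.151°, λ = -156.968°: sin φ = 0.899946, cos φ = 0.436001, sin λ = -0.391245, cos λ = -0.920286.
ΔE = −sin λ·ΔX + cos λ·ΔY = −(-0.391245)·(-255.8) + (-0.920286)·(227.6) = -309.54 m.

ΔE = -310 m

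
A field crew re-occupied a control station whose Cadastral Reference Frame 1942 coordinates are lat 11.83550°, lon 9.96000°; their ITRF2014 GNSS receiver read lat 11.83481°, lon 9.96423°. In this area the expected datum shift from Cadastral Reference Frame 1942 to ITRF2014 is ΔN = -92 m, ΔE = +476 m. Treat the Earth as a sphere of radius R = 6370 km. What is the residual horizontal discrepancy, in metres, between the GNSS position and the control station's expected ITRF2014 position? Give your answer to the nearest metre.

Observed coordinate differences: Δφ = -0.00069°, Δλ = +0.00423°.
Converting to metres (1° lat = 111177 m, cos φ = 0.978740): observed ΔN = -76.7 m, observed ΔE = 460.3 m.
Subtracting the expected shift leaves a residual of -76.7 − (-92) = 15.3 m north and 460.3 − (476) = -15.7 m east.
Residual distance = √(15.3² + (-15.7)²) = 21.9 m.

22 m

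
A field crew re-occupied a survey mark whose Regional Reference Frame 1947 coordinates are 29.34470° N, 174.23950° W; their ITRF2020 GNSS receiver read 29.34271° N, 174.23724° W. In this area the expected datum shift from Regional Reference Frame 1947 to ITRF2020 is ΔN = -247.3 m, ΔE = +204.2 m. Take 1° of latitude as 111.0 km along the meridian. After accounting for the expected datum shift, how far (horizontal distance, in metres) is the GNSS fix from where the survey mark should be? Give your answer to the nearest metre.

Observed coordinate differences: Δφ = -0.00199°, Δλ = +0.00226°.
Converting to metres (1° lat = 111000 m, cos φ = 0.871687): observed ΔN = -220.9 m, observed ΔE = 218.7 m.
Subtracting the expected shift leaves a residual of -220.9 − (-247.3) = 26.4 m north and 218.7 − (204.2) = 14.5 m east.
Residual distance = √(26.4² + 14.5²) = 30.1 m.

30 m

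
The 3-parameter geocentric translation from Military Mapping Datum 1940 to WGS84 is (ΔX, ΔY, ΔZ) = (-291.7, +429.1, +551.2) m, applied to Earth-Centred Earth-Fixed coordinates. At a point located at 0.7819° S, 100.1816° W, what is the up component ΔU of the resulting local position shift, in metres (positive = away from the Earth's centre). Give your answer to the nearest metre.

ΔU = -378 m

The local up (radial) axis is (cos φ cos λ, cos φ sin λ, sin φ), giving ΔU = 51.559 − 422.303 − 7.522 = -378.27 m.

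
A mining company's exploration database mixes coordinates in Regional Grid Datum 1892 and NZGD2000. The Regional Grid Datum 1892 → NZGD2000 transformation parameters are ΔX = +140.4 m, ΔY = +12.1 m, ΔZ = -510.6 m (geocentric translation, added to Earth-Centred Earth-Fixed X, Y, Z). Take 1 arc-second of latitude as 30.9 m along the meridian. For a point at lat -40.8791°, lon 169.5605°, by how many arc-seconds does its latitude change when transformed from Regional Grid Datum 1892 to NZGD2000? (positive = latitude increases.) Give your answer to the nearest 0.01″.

sin φ = -0.654465, cos φ = 0.756092, sin λ = 0.181197, cos λ = -0.983447.
North component: ΔN = −sin φ cos λ·ΔX − sin φ sin λ·ΔY + cos φ·ΔZ = −(-0.654465)(-0.983447)(140.4) − (-0.654465)(0.181197)(12.1) + (0.756092)(-510.6) = -474.99 m.
1° of latitude spans 3600 × 30.90 = 111240 m, so Δφ = -474.99 / 111240 × 3600 = -15.372″.

Δφ = -15.37″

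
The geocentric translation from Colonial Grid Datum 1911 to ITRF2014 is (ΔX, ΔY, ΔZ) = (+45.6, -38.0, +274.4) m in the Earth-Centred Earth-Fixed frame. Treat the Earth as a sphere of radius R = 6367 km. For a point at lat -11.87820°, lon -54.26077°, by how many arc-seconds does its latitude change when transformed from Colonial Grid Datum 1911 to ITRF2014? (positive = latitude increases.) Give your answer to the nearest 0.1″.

Δφ = 9.1″

sin φ = -0.205832, cos φ = 0.978587, sin λ = -0.811684, cos λ = 0.584097.
North component: ΔN = −sin φ cos λ·ΔX − sin φ sin λ·ΔY + cos φ·ΔZ = −(-0.205832)(0.584097)(45.6) − (-0.205832)(-0.811684)(-38.0) + (0.978587)(274.4) = 280.36 m.
1° of latitude spans πR/180 = 111125 m, so Δφ = 280.36 / 111125 × 3600 = 9.082″.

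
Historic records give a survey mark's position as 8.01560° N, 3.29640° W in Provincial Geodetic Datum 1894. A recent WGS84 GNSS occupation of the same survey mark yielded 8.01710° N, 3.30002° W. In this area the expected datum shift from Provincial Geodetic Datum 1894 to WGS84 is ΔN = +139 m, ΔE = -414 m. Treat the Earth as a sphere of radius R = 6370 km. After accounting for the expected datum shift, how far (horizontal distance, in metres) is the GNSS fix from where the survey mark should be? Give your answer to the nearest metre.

Observed coordinate differences: Δφ = +0.00150°, Δλ = -0.00362°.
Converting to metres (1° lat = 111177 m, cos φ = 0.990230): observed ΔN = 166.8 m, observed ΔE = -398.5 m.
Subtracting the expected shift leaves a residual of 166.8 − (139) = 27.8 m north and -398.5 − (-414) = 15.5 m east.
Residual distance = √(27.8² + 15.5²) = 31.8 m.

32 m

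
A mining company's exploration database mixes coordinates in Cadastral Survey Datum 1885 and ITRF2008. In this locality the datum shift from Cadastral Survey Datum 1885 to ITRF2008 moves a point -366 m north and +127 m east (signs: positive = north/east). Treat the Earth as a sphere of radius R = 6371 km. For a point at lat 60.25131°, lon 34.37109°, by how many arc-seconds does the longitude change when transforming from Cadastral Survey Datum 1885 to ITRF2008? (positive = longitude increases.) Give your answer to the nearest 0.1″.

Δλ = 8.3″

At latitude 60.25131°, cos φ = 0.496197.
One radian of longitude at latitude φ spans R cos φ, so Δλ = ΔE / (R cos φ) = 127.0 / (6371000 × 0.496197) = 4.0174e-05 rad = 8.286″.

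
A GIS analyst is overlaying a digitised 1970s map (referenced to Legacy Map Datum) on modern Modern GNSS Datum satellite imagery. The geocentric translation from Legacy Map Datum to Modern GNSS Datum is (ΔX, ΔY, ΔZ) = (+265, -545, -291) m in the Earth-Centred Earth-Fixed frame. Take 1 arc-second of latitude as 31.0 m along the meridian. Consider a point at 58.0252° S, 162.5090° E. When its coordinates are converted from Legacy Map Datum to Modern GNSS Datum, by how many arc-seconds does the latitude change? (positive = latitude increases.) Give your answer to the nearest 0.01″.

sin φ = -0.848281, cos φ = 0.529546, sin λ = 0.300556, cos λ = -0.953764.
North component: ΔN = −sin φ cos λ·ΔX − sin φ sin λ·ΔY + cos φ·ΔZ = −(-0.848281)(-0.953764)(265) − (-0.848281)(0.300556)(-545) + (0.529546)(-291) = -507.45 m.
1° of latitude spans 3600 × 31.00 = 111600 m, so Δφ = -507.45 / 111600 × 3600 = -16.369″.

Δφ = -16.37″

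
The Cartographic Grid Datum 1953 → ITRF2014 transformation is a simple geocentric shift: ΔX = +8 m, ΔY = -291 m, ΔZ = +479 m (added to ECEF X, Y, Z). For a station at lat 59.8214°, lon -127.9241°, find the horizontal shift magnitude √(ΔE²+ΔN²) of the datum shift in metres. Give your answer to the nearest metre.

191 m

The local east axis at (φ, λ) is (−sin λ, cos λ, 0), so ΔE = −sin(-127.9241°)·8 + cos(-127.9241°)·(-291) = 185.16 m.
The local north axis is (−sin φ cos λ, −sin φ sin λ, cos φ), giving ΔN = 4.251 − 198.436 + 240.792 = 46.61 m.
Horizontal magnitude = √(ΔE² + ΔN²) = √(185.16² + 46.61²) = 190.94 m.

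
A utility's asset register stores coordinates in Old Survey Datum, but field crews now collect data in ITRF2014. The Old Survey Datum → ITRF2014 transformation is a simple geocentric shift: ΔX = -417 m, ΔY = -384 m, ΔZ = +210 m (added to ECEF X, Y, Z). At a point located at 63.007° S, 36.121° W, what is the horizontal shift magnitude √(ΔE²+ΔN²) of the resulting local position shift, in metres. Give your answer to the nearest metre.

556 m

At φ = -63.007°, λ = -36.121°: sin φ = -0.891062, cos φ = 0.453882, sin λ = -0.589492, cos λ = 0.807774.
ΔE = −sin λ·ΔX + cos λ·ΔY = −(-0.589492)·(-417) + (0.807774)·(-384) = -556.00 m.
ΔN = −sin φ cos λ·ΔX − sin φ sin λ·ΔY + cos φ·ΔZ = −(-0.891062)(0.807774)(-417) − (-0.891062)(-0.589492)(-384) + (0.453882)(210) = -3.13 m.
Horizontal magnitude = √(ΔE² + ΔN²) = √((-556.00)² + (-3.13)²) = 556.01 m.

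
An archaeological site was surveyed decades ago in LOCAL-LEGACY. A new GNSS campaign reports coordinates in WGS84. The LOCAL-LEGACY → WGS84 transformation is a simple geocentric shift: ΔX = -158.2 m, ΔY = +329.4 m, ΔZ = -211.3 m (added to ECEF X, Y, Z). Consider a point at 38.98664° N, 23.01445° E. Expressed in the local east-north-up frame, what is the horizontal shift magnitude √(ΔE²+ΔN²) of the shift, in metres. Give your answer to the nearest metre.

396 m

At φ = 38.98664°, λ = 23.01445°: sin φ = 0.629139, cos φ = 0.777293, sin λ = 0.390963, cos λ = 0.920406.
ΔE = −sin λ·ΔX + cos λ·ΔY = −(0.390963)·(-158.2) + (0.920406)·(329.4) = 365.03 m.
ΔN = −sin φ cos λ·ΔX − sin φ sin λ·ΔY + cos φ·ΔZ = −(0.629139)(0.920406)(-158.2) − (0.629139)(0.390963)(329.4) + (0.777293)(-211.3) = -153.66 m.
Horizontal magnitude = √(ΔE² + ΔN²) = √(365.03² + (-153.66)²) = 396.05 m.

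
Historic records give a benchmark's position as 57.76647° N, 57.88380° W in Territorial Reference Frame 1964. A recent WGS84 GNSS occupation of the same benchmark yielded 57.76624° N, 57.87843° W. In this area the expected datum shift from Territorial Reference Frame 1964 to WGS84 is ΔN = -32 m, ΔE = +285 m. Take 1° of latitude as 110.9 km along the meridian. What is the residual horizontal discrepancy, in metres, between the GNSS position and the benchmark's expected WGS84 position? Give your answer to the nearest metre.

33 m

Observed coordinate differences: Δφ = -0.00023°, Δλ = +0.00537°.
Converting to metres (1° lat = 110900 m, cos φ = 0.533371): observed ΔN = -25.5 m, observed ΔE = 317.6 m.
Subtracting the expected shift leaves a residual of -25.5 − (-32) = 6.5 m north and 317.6 − (285) = 32.6 m east.
Residual distance = √(6.5² + 32.6²) = 33.3 m.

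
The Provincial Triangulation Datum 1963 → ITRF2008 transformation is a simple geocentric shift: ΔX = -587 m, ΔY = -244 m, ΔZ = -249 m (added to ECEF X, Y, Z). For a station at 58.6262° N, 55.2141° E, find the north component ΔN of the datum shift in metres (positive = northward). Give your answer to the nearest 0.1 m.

The local north axis is (−sin φ cos λ, −sin φ sin λ, cos φ), giving ΔN = 285.926 + 171.095 − 129.634 = 327.39 m.

ΔN = 327.4 m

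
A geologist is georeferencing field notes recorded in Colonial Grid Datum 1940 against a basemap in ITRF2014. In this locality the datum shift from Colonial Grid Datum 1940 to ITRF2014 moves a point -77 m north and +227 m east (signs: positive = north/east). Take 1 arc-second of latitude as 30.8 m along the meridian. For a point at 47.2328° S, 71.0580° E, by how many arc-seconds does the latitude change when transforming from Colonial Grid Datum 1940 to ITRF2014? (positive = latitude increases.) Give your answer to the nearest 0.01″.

Δφ = -2.50″

1″ of latitude = 30.80 m, so Δφ = -77.0 / 30.80 = -2.500″.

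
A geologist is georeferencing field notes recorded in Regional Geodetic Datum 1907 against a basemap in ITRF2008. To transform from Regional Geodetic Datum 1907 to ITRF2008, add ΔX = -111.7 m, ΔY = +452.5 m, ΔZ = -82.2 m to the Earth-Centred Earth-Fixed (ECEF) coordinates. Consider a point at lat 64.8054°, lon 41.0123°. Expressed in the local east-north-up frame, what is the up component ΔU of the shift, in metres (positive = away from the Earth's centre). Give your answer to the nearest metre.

ΔU = 16 m

At φ = 64.8054°, λ = 41.0123°: sin φ = 0.904867, cos φ = 0.425694, sin λ = 0.656221, cos λ = 0.754569.
ΔU = cos φ cos λ·ΔX + cos φ sin λ·ΔY + sin φ·ΔZ = (0.425694)(0.754569)(-111.7) + (0.425694)(0.656221)(452.5) + (0.904867)(-82.2) = 16.15 m.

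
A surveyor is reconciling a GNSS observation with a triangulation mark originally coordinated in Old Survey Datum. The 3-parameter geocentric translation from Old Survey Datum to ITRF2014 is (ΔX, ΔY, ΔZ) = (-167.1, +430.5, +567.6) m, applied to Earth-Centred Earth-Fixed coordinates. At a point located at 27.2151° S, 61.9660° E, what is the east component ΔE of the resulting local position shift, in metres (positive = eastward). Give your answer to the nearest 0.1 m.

ΔE = 349.8 m

The local east axis at (φ, λ) is (−sin λ, cos λ, 0), so ΔE = −sin(61.9660°)·(-167.1) + cos(61.9660°)·430.5 = 349.83 m.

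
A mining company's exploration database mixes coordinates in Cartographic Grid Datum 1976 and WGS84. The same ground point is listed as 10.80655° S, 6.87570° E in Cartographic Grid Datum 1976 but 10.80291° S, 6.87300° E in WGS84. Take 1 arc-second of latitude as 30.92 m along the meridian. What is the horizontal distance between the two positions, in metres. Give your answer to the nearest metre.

501 m

Δφ = -10.80291° − -10.80655° = +0.00364°; Δλ = 6.87300° − 6.87570° = -0.00270°.
1° of latitude = 3600 × 30.92 = 111312 m.
ΔN = Δφ × 111312 = 405.2 m; ΔE = Δλ × 111312 × cos(-10.80655°) = -0.00270 × 111312 × 0.982266 = -295.2 m.
Distance = √(ΔE² + ΔN²) = √((-295.2)² + 405.2²) = 501.3 m.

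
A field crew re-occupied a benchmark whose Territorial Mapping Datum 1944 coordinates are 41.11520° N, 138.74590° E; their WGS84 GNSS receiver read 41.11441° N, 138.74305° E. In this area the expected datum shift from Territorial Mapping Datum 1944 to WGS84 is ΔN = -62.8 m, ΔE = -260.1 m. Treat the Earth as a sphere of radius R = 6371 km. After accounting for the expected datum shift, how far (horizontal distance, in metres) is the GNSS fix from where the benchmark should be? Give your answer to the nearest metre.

33 m

Observed coordinate differences: Δφ = -0.00079°, Δλ = -0.00285°.
Converting to metres (1° lat = 111195 m, cos φ = 0.753389): observed ΔN = -87.8 m, observed ΔE = -238.8 m.
Subtracting the expected shift leaves a residual of -87.8 − (-62.8) = -25.0 m north and -238.8 − (-260.1) = 21.3 m east.
Residual distance = √((-25.0)² + 21.3²) = 32.9 m.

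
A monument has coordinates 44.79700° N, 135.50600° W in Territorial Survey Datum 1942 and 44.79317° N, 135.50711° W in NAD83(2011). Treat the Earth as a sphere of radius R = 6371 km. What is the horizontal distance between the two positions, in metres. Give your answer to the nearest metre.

Δφ = 44.79317° − 44.79700° = -0.00383°; Δλ = -135.50711° − -135.50600° = -0.00111°.
1° along a meridian = πR/180 = 111195 m.
ΔN = Δφ × 111195 = -425.9 m; ΔE = Δλ × 111195 × cos(44.79700°) = -0.00111 × 111195 × 0.709608 = -87.6 m.
Distance = √(ΔE² + ΔN²) = √((-87.6)² + (-425.9)²) = 434.8 m.

435 m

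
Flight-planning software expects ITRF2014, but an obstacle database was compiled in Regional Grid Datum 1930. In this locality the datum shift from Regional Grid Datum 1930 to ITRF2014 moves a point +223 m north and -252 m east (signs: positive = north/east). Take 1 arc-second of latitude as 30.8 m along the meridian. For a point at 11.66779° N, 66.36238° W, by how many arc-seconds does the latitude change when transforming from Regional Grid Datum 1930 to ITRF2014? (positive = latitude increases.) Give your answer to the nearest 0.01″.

Δφ = 7.24″

1″ of latitude = 30.80 m, so Δφ = 223.0 / 30.80 = 7.240″.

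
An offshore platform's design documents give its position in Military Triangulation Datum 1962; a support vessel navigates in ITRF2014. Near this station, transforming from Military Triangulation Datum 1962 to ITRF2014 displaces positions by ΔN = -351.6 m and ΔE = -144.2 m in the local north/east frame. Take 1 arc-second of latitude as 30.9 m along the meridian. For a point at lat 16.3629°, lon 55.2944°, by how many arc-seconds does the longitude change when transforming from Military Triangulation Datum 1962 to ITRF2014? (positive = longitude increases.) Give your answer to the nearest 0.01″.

At latitude 16.3629°, cos φ = 0.959497.
1″ of longitude at this latitude = 30.90 × cos φ = 29.6484 m, so Δλ = -144.2 / 29.6484 = -4.864″.

Δλ = -4.86″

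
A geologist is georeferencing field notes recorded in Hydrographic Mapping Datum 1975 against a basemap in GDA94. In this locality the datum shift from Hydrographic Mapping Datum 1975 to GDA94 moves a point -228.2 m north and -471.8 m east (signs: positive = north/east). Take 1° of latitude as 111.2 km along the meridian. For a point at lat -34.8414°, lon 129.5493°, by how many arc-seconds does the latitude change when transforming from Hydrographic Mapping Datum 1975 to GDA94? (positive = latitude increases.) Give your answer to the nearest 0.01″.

Δφ = -7.39″

1° of latitude = 111.2 km, so Δφ = -228.2 / 111200 = -0.0020522° = -7.388″.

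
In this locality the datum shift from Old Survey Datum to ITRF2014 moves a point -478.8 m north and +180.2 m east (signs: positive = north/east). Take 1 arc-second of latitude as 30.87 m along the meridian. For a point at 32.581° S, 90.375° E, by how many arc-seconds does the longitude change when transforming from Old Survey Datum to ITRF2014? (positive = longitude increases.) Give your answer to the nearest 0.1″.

At latitude -32.581°, cos φ = 0.842631.
1″ of longitude at this latitude = 30.87 × cos φ = 26.0120 m, so Δλ = 180.2 / 26.0120 = 6.928″.

Δλ = 6.9″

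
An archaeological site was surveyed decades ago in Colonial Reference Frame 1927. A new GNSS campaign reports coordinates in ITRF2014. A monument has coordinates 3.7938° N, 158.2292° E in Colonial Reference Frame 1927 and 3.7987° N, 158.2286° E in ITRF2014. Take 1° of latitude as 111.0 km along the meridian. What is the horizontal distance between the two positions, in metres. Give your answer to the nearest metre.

Δφ = 3.7987° − 3.7938° = +0.0049°; Δλ = 158.2286° − 158.2292° = -0.0006°.
ΔN = Δφ × 111000 = 543.9 m; ΔE = Δλ × 111000 × cos(3.7938°) = -0.0006 × 111000 × 0.997809 = -66.5 m.
Distance = √(ΔE² + ΔN²) = √((-66.5)² + 543.9²) = 547.9 m.

548 m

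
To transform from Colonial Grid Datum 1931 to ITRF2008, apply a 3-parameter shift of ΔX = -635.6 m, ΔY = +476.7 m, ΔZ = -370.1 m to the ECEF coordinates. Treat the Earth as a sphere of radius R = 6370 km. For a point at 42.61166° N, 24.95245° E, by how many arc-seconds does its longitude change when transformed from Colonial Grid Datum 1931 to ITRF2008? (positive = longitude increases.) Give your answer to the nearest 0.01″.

Δλ = 30.81″

sin φ = 0.677026, cos φ = 0.735959, sin λ = 0.421866, cos λ = 0.906658.
East component: ΔE = −sin λ·ΔX + cos λ·ΔY = −(0.421866)(-635.6) + (0.906658)(476.7) = 700.34 m.
1° of latitude spans πR/180 = 111177 m; at latitude φ, 1° of longitude spans that × cos φ = 81822.1 m, so Δλ = 700.34 / 81822.1 × 3600 = 30.814″.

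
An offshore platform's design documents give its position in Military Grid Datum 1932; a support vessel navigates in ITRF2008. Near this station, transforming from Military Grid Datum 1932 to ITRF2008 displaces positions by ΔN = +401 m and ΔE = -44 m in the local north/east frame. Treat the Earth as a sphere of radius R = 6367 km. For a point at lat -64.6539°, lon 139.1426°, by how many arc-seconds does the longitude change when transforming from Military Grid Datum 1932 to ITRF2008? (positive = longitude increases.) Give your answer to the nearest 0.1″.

Δλ = -3.3″

At latitude -64.6539°, cos φ = 0.428085.
One radian of longitude at latitude φ spans R cos φ, so Δλ = ΔE / (R cos φ) = -44.0 / (6367000 × 0.428085) = -1.6143e-05 rad = -3.330″.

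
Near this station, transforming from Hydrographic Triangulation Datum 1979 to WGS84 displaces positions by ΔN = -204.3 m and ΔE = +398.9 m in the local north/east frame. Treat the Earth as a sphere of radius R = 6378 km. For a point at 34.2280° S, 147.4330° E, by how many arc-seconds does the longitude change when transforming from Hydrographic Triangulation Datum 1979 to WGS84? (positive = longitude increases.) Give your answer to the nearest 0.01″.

Δλ = 15.60″

At latitude -34.2280°, cos φ = 0.826806.
One radian of longitude at latitude φ spans R cos φ, so Δλ = ΔE / (R cos φ) = 398.9 / (6378000 × 0.826806) = 7.5644e-05 rad = 15.603″.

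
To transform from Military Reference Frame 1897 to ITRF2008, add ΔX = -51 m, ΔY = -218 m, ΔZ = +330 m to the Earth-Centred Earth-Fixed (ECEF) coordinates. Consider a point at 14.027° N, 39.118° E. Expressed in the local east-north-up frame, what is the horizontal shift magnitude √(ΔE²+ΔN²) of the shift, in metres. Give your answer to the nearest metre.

At φ = 14.027°, λ = 39.118°: sin φ = 0.242379, cos φ = 0.970182, sin λ = 0.630920, cos λ = 0.775848.
ΔE = −sin λ·ΔX + cos λ·ΔY = −(0.630920)·(-51) + (0.775848)·(-218) = -136.96 m.
ΔN = −sin φ cos λ·ΔX − sin φ sin λ·ΔY + cos φ·ΔZ = −(0.242379)(0.775848)(-51) − (0.242379)(0.630920)(-218) + (0.970182)(330) = 363.09 m.
Horizontal magnitude = √(ΔE² + ΔN²) = √((-136.96)² + 363.09²) = 388.06 m.

388 m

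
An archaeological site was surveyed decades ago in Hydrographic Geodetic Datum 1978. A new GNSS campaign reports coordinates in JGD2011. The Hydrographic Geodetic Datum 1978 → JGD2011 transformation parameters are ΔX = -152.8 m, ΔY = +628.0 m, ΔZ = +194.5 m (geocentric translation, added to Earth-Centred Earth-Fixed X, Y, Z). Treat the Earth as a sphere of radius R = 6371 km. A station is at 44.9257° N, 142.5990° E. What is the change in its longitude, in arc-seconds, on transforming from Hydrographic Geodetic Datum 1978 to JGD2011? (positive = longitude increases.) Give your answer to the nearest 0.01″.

sin φ = 0.706189, cos φ = 0.708023, sin λ = 0.607390, cos λ = -0.794404.
East component: ΔE = −sin λ·ΔX + cos λ·ΔY = −(0.607390)(-152.8) + (-0.794404)(628.0) = -406.08 m.
1° of latitude spans πR/180 = 111195 m; at latitude φ, 1° of longitude spans that × cos φ = 78728.6 m, so Δλ = -406.08 / 78728.6 × 3600 = -18.569″.

Δλ = -18.57″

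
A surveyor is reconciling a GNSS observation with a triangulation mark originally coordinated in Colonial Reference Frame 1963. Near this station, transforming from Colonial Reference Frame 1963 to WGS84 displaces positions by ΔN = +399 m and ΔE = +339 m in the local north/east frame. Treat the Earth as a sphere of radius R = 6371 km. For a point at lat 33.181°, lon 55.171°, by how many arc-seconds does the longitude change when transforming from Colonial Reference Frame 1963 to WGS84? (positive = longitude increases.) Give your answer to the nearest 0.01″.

Δλ = 13.11″

At latitude 33.181°, cos φ = 0.836946.
One radian of longitude at latitude φ spans R cos φ, so Δλ = ΔE / (R cos φ) = 339.0 / (6371000 × 0.836946) = 6.3576e-05 rad = 13.114″.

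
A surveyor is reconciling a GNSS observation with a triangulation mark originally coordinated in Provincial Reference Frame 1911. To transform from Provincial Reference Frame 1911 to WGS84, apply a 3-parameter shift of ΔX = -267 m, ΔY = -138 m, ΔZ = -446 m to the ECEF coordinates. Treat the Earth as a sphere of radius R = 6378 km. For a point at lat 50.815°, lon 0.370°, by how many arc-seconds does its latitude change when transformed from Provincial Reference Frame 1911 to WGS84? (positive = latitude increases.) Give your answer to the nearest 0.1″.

sin φ = 0.775110, cos φ = 0.631826, sin λ = 0.006458, cos λ = 0.999979.
North component: ΔN = −sin φ cos λ·ΔX − sin φ sin λ·ΔY + cos φ·ΔZ = −(0.775110)(0.999979)(-267) − (0.775110)(0.006458)(-138) + (0.631826)(-446) = -74.15 m.
1° of latitude spans πR/180 = 111317 m, so Δφ = -74.15 / 111317 × 3600 = -2.398″.

Δφ = -2.4″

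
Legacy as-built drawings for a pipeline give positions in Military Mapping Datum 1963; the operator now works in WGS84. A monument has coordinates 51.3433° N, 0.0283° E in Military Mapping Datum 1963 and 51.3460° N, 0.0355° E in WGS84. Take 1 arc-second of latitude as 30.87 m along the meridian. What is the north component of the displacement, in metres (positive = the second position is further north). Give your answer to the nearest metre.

ΔN = 300 m

Δφ = 51.3460° − 51.3433° = +0.0027°; Δλ = 0.0355° − 0.0283° = +0.0072°.
1° of latitude = 3600 × 30.87 = 111132 m.
ΔN = Δφ × 111132 = 300.1 m; ΔE = Δλ × 111132 × cos(51.3433°) = +0.0072 × 111132 × 0.624653 = 499.8 m.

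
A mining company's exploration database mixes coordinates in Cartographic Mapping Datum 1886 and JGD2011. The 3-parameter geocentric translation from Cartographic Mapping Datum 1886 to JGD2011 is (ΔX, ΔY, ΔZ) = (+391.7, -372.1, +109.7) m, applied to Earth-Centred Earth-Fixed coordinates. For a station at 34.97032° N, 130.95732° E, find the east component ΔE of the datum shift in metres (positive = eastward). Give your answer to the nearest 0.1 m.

At φ = 34.97032°, λ = 130.95732°: sin φ = 0.573152, cos φ = 0.819449, sin λ = 0.755198, cos λ = -0.655497.
ΔE = −sin λ·ΔX + cos λ·ΔY = −(0.755198)·(391.7) + (-0.655497)·(-372.1) = -51.90 m.

ΔE = -51.9 m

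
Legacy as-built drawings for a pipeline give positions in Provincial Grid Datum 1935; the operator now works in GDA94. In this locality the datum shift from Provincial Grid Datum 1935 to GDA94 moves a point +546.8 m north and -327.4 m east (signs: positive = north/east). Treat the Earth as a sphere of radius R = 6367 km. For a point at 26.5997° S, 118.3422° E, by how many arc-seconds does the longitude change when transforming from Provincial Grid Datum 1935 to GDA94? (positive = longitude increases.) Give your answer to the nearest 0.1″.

Δλ = -11.9″

At latitude -26.5997°, cos φ = 0.894157.
One radian of longitude at latitude φ spans R cos φ, so Δλ = ΔE / (R cos φ) = -327.4 / (6367000 × 0.894157) = -5.7508e-05 rad = -11.862″.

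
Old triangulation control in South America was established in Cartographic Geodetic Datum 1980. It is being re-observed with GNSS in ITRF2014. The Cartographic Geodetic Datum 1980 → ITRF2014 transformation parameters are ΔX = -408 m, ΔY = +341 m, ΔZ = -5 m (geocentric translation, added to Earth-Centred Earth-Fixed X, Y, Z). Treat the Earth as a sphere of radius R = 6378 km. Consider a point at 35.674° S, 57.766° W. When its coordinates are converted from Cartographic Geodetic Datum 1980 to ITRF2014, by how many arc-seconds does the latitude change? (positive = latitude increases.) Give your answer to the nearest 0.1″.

Δφ = -9.7″

sin φ = -0.583173, cos φ = 0.812348, sin λ = -0.845877, cos λ = 0.533378.
North component: ΔN = −sin φ cos λ·ΔX − sin φ sin λ·ΔY + cos φ·ΔZ = −(-0.583173)(0.533378)(-408) − (-0.583173)(-0.845877)(341) + (0.812348)(-5) = -299.18 m.
1° of latitude spans πR/180 = 111317 m, so Δφ = -299.18 / 111317 × 3600 = -9.676″.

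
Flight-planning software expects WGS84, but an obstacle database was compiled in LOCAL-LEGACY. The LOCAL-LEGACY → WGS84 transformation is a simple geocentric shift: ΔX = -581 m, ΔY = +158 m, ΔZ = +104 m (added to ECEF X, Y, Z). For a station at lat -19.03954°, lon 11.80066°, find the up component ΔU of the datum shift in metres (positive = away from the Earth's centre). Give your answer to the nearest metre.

ΔU = -541 m

The local up (radial) axis is (cos φ cos λ, cos φ sin λ, sin φ), giving ΔU = -537.608 + 30.544 − 33.927 = -540.99 m.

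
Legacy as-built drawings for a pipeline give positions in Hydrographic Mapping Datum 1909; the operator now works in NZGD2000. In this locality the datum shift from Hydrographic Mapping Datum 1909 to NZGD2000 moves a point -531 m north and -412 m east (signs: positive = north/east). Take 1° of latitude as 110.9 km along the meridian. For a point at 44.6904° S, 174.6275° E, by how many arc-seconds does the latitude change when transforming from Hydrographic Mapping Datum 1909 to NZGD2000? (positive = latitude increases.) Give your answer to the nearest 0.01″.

1° of latitude = 110.9 km, so Δφ = -531.0 / 110900 = -0.0047881° = -17.237″.

Δφ = -17.24″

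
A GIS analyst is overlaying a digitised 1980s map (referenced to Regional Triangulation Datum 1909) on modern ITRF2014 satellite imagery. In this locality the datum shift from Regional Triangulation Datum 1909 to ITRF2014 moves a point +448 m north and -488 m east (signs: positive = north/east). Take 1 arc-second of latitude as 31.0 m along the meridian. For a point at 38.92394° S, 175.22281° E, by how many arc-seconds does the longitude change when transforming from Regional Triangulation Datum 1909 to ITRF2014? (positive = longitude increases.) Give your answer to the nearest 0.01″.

Δλ = -20.23″

At latitude -38.92394°, cos φ = 0.777981.
1″ of longitude at this latitude = 31.00 × cos φ = 24.1174 m, so Δλ = -488.0 / 24.1174 = -20.234″.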